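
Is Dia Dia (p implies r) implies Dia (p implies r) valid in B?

No, not valid

Tableau for the negation not (Dia Dia (p implies r) implies Dia (p implies r)):
1. not (Dia Dia (p implies r) implies Dia (p implies r)), u
2. Dia Dia (p implies r), u   [neg-implies-rule on 1]
3. not Dia (p implies r), u   [neg-implies-rule on 1]
4. not (p implies r), u   [neg-Dia-rule on 3 via uRu]
5. p, u   [neg-implies-rule on 4]
6. not r, u   [neg-implies-rule on 4]
7. Dia (p implies r), v   [Dia-rule on 2: fresh world v, uRv]
8. not (p implies r), v   [neg-Dia-rule on 3 via uRv]
9. p, v   [neg-implies-rule on 8]
10. not r, v   [neg-implies-rule on 8]
11. p implies r, w   [Dia-rule on 7: fresh world w, vRw]
12. r, w   [implies-rule on 11 (branches; this branch)]
Accessibility: uRu, uRv, vRu, vRv, vRw, wRv, wRw
The negation has an open branch (countermodel exists).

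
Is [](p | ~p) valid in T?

Valid in T

Tableau for the negation ~[](p | ~p):
1. ~[](p | ~p), w0
2. ~(p | ~p), w1
3. ~p, w1
4. p, w1
Accessibility: w0Rw0, w0Rw1, w1Rw1
Branch closes: p and ~p both at w1.
Every branch of the negation's tableau closes; the branch above is one of them.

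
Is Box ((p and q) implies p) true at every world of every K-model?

Tableau for the negation not Box ((p and q) implies p):
1. not Box ((p and q) implies p), 0
2. not ((p and q) implies p), 1   [neg-Box-rule on 1: fresh world 1, 0R1]
3. p and q, 1   [neg-implies-rule on 2]
4. not p, 1   [neg-implies-rule on 2]
5. p, 1   [and-rule on 3]
6. q, 1   [and-rule on 3]
Accessibility: 0R1
Branch closes: p and not p both at 1.
All branches of the negation close; one closing branch shown above.

Valid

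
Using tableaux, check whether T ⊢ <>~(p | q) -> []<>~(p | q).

No, not valid

Tableau for the negation ~(<>~(p | q) -> []<>~(p | q)):
1. ~(<>~(p | q) -> []<>~(p | q)), u
2. <>~(p | q), u   [~->-rule on 1]
3. ~[]<>~(p | q), u   [~->-rule on 1]
4. ~(p | q), v   [<>-rule on 2: fresh world v, uRv]
5. ~p, v   [~|-rule on 4]
6. ~q, v   [~|-rule on 4]
7. ~<>~(p | q), w   [~[]-rule on 3: fresh world w, uRw]
8. p | q, w   [~<>-rule on 7 via wRw]
9. q, w   [|-rule on 8 (branches; this branch)]
Accessibility: uRu, uRv, uRw, vRv, wRw
The negation has an open branch (countermodel exists).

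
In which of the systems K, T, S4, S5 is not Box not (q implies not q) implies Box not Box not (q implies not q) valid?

S5-tableau for the negation not (not Box not (q implies not q) implies Box not Box not (q implies not q)):
1. not (not Box not (q implies not q) implies Box not Box not (q implies not q)), u
2. not Box not (q implies not q), u
3. not Box not Box not (q implies not q), u
4. q implies not q, v
5. not q, v
6. Box not (q implies not q), w
7. not (q implies not q), u
8. q, u
9. not (q implies not q), v
10. q, v
Accessibility: uRu, uRv, uRw, vRu, vRv, vRw, wRu, wRv, wRw
Branch closes: q and not q both at v.
Every branch closes (one shown): valid in S5.
S4-tableau for the negation not (not Box not (q implies not q) implies Box not Box not (q implies not q)):
1. not (not Box not (q implies not q) implies Box not Box not (q implies not q)), u
2. not Box not (q implies not q), u
3. not Box not Box not (q implies not q), u
4. q implies not q, v
5. not q, v
6. Box not (q implies not q), w
7. not (q implies not q), w
8. q, w
Accessibility: uRu, uRv, uRw, vRv, wRw
Complete open branch: countermodel on an S4-frame, so not valid in S4, nor in K, T (the same frame is also a K-frame and a T-frame).

S5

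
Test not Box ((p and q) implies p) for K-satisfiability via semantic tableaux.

Unsatisfiable (every branch closes)

1. not Box ((p and q) implies p), w0
2. not ((p and q) implies p), w1
3. p and q, w1
4. not p, w1
5. p, w1
6. q, w1
Accessibility: w0Rw1
Branch closes: p and not p both at w1.
All branches of the tableau close; one closing branch shown above.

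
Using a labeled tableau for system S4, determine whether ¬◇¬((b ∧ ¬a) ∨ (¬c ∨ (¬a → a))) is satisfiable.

1. ¬◇¬((b ∧ ¬a) ∨ (¬c ∨ (¬a → a))), 0
2. (b ∧ ¬a) ∨ (¬c ∨ (¬a → a)), 0
3. ¬c ∨ (¬a → a), 0
4. ¬a → a, 0
5. a, 0
Accessibility: 0R0

Satisfiable (open branch found)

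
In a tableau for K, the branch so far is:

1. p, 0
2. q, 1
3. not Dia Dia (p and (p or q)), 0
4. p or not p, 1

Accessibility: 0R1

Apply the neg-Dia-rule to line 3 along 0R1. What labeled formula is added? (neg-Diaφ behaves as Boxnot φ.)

not Dia (p and (p or q)), 1

neg-Diaφ behaves as Boxnot φ: propagate the negated body to each accessible world.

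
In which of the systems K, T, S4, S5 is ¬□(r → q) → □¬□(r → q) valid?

S4-tableau for the negation ¬(¬□(r → q) → □¬□(r → q)):
1. ¬(¬□(r → q) → □¬□(r → q)), w0
2. ¬□(r → q), w0
3. ¬□¬□(r → q), w0
4. ¬(r → q), w1
5. r, w1
6. ¬q, w1
7. □(r → q), w2
8. r → q, w2
9. q, w2
Accessibility: w0Rw0, w0Rw1, w0Rw2, w1Rw1, w2Rw2
Complete open branch: countermodel on an S4-frame, so not valid in S4, nor in K, T (the same frame is also a K-frame and a T-frame).
S5-tableau for the negation ¬(¬□(r → q) → □¬□(r → q)):
1. ¬(¬□(r → q) → □¬□(r → q)), w0
2. ¬□(r → q), w0
3. ¬□¬□(r → q), w0
4. ¬(r → q), w1
5. r, w1
6. ¬q, w1
7. □(r → q), w2
8. r → q, w0
9. r → q, w1
10. r → q, w2
11. q, w0
12. q, w1
Accessibility: w0Rw0, w0Rw1, w0Rw2, w1Rw0, w1Rw1, w1Rw2, w2Rw0, w2Rw1, w2Rw2
Branch closes: q and ¬q both at w1.
Every branch closes (one shown): valid in S5.

S5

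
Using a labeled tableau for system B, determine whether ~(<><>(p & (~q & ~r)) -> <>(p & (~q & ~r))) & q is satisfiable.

Satisfiable (open branch found)

1. ~(<><>(p & (~q & ~r)) -> <>(p & (~q & ~r))) & q, 0
2. ~(<><>(p & (~q & ~r)) -> <>(p & (~q & ~r))), 0
3. q, 0
4. <><>(p & (~q & ~r)), 0
5. ~<>(p & (~q & ~r)), 0
6. ~(p & (~q & ~r)), 0
7. ~(~q & ~r), 0
8. r, 0
9. <>(p & (~q & ~r)), 1
10. ~(p & (~q & ~r)), 1
11. ~(~q & ~r), 1
12. r, 1
13. p & (~q & ~r), 2
14. p, 2
15. ~q & ~r, 2
16. ~q, 2
17. ~r, 2
Accessibility: 0R0, 0R1, 1R0, 1R1, 1R2, 2R1, 2R2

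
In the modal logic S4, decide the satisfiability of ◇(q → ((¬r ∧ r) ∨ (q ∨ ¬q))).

Yes, satisfiable

1. ◇(q → ((¬r ∧ r) ∨ (q ∨ ¬q))), 0
2. q → ((¬r ∧ r) ∨ (q ∨ ¬q)), 1   [◇-rule on 1: fresh world 1, 0R1]
3. (¬r ∧ r) ∨ (q ∨ ¬q), 1   [→-rule on 2 (branches; this branch)]
4. q ∨ ¬q, 1   [∨-rule on 3 (branches; this branch)]
5. ¬q, 1   [∨-rule on 4 (branches; this branch)]
Accessibility: 0R0, 0R1, 1R1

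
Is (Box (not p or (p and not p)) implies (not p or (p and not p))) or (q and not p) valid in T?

Tableau for the negation not ((Box (not p or (p and not p)) implies (not p or (p and not p))) or (q and not p)):
1. not ((Box (not p or (p and not p)) implies (not p or (p and not p))) or (q and not p)), 0
2. not (Box (not p or (p and not p)) implies (not p or (p and not p))), 0
3. not (q and not p), 0
4. Box (not p or (p and not p)), 0
5. not (not p or (p and not p)), 0
6. p, 0
7. not (p and not p), 0
8. not p or (p and not p), 0
9. p and not p, 0
10. not p, 0
Accessibility: 0R0
Branch closes: p and not p both at 0.
All branches of the negation close; one closing branch shown above.

Yes, valid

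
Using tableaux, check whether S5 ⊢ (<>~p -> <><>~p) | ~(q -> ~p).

Tableau for the negation ~((<>~p -> <><>~p) | ~(q -> ~p)):
1. ~((<>~p -> <><>~p) | ~(q -> ~p)), 0
2. ~(<>~p -> <><>~p), 0
3. q -> ~p, 0
4. <>~p, 0
5. ~<><>~p, 0
6. ~<>~p, 0
7. p, 0
8. ~q, 0
9. ~p, 1
10. ~<>~p, 1
11. p, 1
Accessibility: 0R0, 0R1, 1R0, 1R1
Branch closes: p and ~p both at 1.
All branches of the negation close; one closing branch shown above.

Valid in S5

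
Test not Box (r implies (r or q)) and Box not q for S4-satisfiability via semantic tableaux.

1. not Box (r implies (r or q)) and Box not q, u
2. not Box (r implies (r or q)), u
3. Box not q, u
4. not q, u
5. not (r implies (r or q)), v
6. r, v
7. not (r or q), v
8. not r, v
9. not q, v
Accessibility: uRu, uRv, vRv
Branch closes: r and not r both at v.
(One branch shown.) All branches close.

Unsatisfiable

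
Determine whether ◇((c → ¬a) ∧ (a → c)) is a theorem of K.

Tableau for the negation ¬◇((c → ¬a) ∧ (a → c)):
1. ¬◇((c → ¬a) ∧ (a → c)), w0
The negation has an open branch (countermodel exists).

Not valid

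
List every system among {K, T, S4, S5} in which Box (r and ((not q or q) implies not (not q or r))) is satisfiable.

T-tableau for the formula:
1. Box (r and ((not q or q) implies not (not q or r))), u
2. r and ((not q or q) implies not (not q or r)), u
3. r, u
4. (not q or q) implies not (not q or r), u
5. not (not q or r), u
6. q, u
7. not r, u
Accessibility: uRu
Branch closes: r and not r both at u.
Every branch closes (one shown): unsatisfiable in T, hence also in S4, S5 (every S4/S5-frame is a T-frame).
K-tableau for the formula:
1. Box (r and ((not q or q) implies not (not q or r))), u
Complete open branch: satisfiable in K.

K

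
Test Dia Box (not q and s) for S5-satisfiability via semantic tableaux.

1. Dia Box (not q and s), w0
2. Box (not q and s), w1
3. not q and s, w0
4. not q, w0
5. s, w0
6. not q and s, w1
7. not q, w1
8. s, w1
Accessibility: w0Rw0, w0Rw1, w1Rw0, w1Rw1

Yes, satisfiable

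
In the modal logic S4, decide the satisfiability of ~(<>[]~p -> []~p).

Satisfiable

1. ~(<>[]~p -> []~p), 0
2. <>[]~p, 0
3. ~[]~p, 0
4. []~p, 1
5. ~p, 1
6. p, 2
Accessibility: 0R0, 0R1, 0R2, 1R1, 2R2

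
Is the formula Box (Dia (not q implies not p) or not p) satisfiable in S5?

Yes, satisfiable

1. Box (Dia (not q implies not p) or not p), 0
2. Dia (not q implies not p) or not p, 0
3. not p, 0
Accessibility: 0R0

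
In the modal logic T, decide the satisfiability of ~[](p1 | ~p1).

1. ~[](p1 | ~p1), 0
2. ~(p1 | ~p1), 1   [~[]-rule on 1: fresh world 1, 0R1]
3. ~p1, 1   [~|-rule on 2]
4. p1, 1   [~|-rule on 2]
Accessibility: 0R0, 0R1, 1R1
Branch closes: p1 and ~p1 both at 1.
All branches of the tableau close; one closing branch shown above.

Unsatisfiable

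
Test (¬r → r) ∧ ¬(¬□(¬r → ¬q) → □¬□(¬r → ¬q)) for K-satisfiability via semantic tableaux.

Satisfiable

1. (¬r → r) ∧ ¬(¬□(¬r → ¬q) → □¬□(¬r → ¬q)), w0
2. ¬r → r, w0   [∧-rule on 1]
3. ¬(¬□(¬r → ¬q) → □¬□(¬r → ¬q)), w0   [∧-rule on 1]
4. ¬□(¬r → ¬q), w0   [¬→-rule on 3]
5. ¬□¬□(¬r → ¬q), w0   [¬→-rule on 3]
6. r, w0   [→-rule on 2 (branches; this branch)]
7. ¬(¬r → ¬q), w1   [¬□-rule on 4: fresh world w1, w0Rw1]
8. ¬r, w1   [¬→-rule on 7]
9. q, w1   [¬→-rule on 7]
10. □(¬r → ¬q), w2   [¬□-rule on 5: fresh world w2, w0Rw2]
Accessibility: w0Rw1, w0Rw2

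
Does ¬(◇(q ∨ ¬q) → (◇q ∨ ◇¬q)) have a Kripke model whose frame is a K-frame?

No, unsatisfiable

1. ¬(◇(q ∨ ¬q) → (◇q ∨ ◇¬q)), u
2. ◇(q ∨ ¬q), u
3. ¬(◇q ∨ ◇¬q), u
4. ¬◇q, u
5. ¬◇¬q, u
6. q ∨ ¬q, v
7. ¬q, v
8. q, v
Accessibility: uRv
Branch closes: q and ¬q both at v.
All branches of the tableau close; one closing branch shown above.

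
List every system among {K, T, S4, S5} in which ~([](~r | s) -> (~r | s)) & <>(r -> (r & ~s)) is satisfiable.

T-tableau for the formula:
1. ~([](~r | s) -> (~r | s)) & <>(r -> (r & ~s)), u
2. ~([](~r | s) -> (~r | s)), u   [&-rule on 1]
3. <>(r -> (r & ~s)), u   [&-rule on 1]
4. [](~r | s), u   [~->-rule on 2]
5. ~(~r | s), u   [~->-rule on 2]
6. r, u   [~|-rule on 5]
7. ~s, u   [~|-rule on 5]
8. ~r | s, u   [[]-rule on 4 via uRu]
9. s, u   [|-rule on 8 (branches; this branch)]
Accessibility: uRu
Branch closes: s and ~s both at u.
Every branch closes (one shown): unsatisfiable in T, hence also in S4, S5 (every S4/S5-frame is a T-frame).
K-tableau for the formula:
1. ~([](~r | s) -> (~r | s)) & <>(r -> (r & ~s)), u
2. ~([](~r | s) -> (~r | s)), u   [&-rule on 1]
3. <>(r -> (r & ~s)), u   [&-rule on 1]
4. [](~r | s), u   [~->-rule on 2]
5. ~(~r | s), u   [~->-rule on 2]
6. r, u   [~|-rule on 5]
7. ~s, u   [~|-rule on 5]
8. r -> (r & ~s), v   [<>-rule on 3: fresh world v, uRv]
9. ~r | s, v   [[]-rule on 4 via uRv]
10. ~r, v   [->-rule on 8 (branches; this branch)]
11. s, v   [|-rule on 9 (branches; this branch)]
Accessibility: uRv
Complete open branch: satisfiable in K.

K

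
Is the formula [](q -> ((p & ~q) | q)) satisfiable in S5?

1. [](q -> ((p & ~q) | q)), w0
2. q -> ((p & ~q) | q), w0   [[]-rule on 1 via w0Rw0]
3. (p & ~q) | q, w0   [->-rule on 2 (branches; this branch)]
4. q, w0   [|-rule on 3 (branches; this branch)]
Accessibility: w0Rw0

Satisfiable (open branch found)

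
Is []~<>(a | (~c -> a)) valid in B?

Tableau for the negation ~[]~<>(a | (~c -> a)):
1. ~[]~<>(a | (~c -> a)), u
2. <>(a | (~c -> a)), v   [~[]-rule on 1: fresh world v, uRv]
3. a | (~c -> a), w   [<>-rule on 2: fresh world w, vRw]
4. ~c -> a, w   [|-rule on 3 (branches; this branch)]
5. a, w   [->-rule on 4 (branches; this branch)]
Accessibility: uRu, uRv, vRu, vRv, vRw, wRv, wRw
The negation has an open branch (countermodel exists).

Invalid (countermodel exists)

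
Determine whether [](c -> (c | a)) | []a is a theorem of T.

Tableau for the negation ~([](c -> (c | a)) | []a):
1. ~([](c -> (c | a)) | []a), 0
2. ~[](c -> (c | a)), 0   [~|-rule on 1]
3. ~[]a, 0   [~|-rule on 1]
4. ~(c -> (c | a)), 1   [~[]-rule on 2: fresh world 1, 0R1]
5. c, 1   [~->-rule on 4]
6. ~(c | a), 1   [~->-rule on 4]
7. ~c, 1   [~|-rule on 6]
8. ~a, 1   [~|-rule on 6]
Accessibility: 0R0, 0R1, 1R1
Branch closes: c and ~c both at 1.
Every branch of the negation's tableau closes; the branch above is one of them.

Valid in T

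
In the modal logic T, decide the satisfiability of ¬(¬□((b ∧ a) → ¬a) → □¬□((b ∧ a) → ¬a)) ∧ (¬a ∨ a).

1. ¬(¬□((b ∧ a) → ¬a) → □¬□((b ∧ a) → ¬a)) ∧ (¬a ∨ a), 0
2. ¬(¬□((b ∧ a) → ¬a) → □¬□((b ∧ a) → ¬a)), 0
3. ¬a ∨ a, 0
4. ¬□((b ∧ a) → ¬a), 0
5. ¬□¬□((b ∧ a) → ¬a), 0
6. a, 0
7. ¬((b ∧ a) → ¬a), 1
8. b ∧ a, 1
9. a, 1
10. b, 1
11. □((b ∧ a) → ¬a), 2
12. (b ∧ a) → ¬a, 2
13. ¬a, 2
Accessibility: 0R0, 0R1, 0R2, 1R1, 2R2

Satisfiable (open branch found)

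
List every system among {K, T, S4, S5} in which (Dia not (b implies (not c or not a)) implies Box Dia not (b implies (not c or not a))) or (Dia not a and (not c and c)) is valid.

S5

S4-tableau for the negation not ((Dia not (b implies (not c or not a)) implies Box Dia not (b implies (not c or not a))) or (Dia not a and (not c and c))):
1. not ((Dia not (b implies (not c or not a)) implies Box Dia not (b implies (not c or not a))) or (Dia not a and (not c and c))), 0
2. not (Dia not (b implies (not c or not a)) implies Box Dia not (b implies (not c or not a))), 0
3. not (Dia not a and (not c and c)), 0
4. Dia not (b implies (not c or not a)), 0
5. not Box Dia not (b implies (not c or not a)), 0
6. not (not c and c), 0
7. not c, 0
8. not (b implies (not c or not a)), 1
9. b, 1
10. not (not c or not a), 1
11. c, 1
12. a, 1
13. not Dia not (b implies (not c or not a)), 2
14. b implies (not c or not a), 2
15. not c or not a, 2
16. not a, 2
Accessibility: 0R0, 0R1, 0R2, 1R1, 2R2
Complete open branch: countermodel on an S4-frame, so not valid in S4, nor in K, T (the same frame is also a K-frame and a T-frame).
S5-tableau for the negation not ((Dia not (b implies (not c or not a)) implies Box Dia not (b implies (not c or not a))) or (Dia not a and (not c and c))):
1. not ((Dia not (b implies (not c or not a)) implies Box Dia not (b implies (not c or not a))) or (Dia not a and (not c and c))), 0
2. not (Dia not (b implies (not c or not a)) implies Box Dia not (b implies (not c or not a))), 0
3. not (Dia not a and (not c and c)), 0
4. Dia not (b implies (not c or not a)), 0
5. not Box Dia not (b implies (not c or not a)), 0
6. not Dia not a, 0
7. a, 0
8. not (b implies (not c or not a)), 1
9. b, 1
10. not (not c or not a), 1
11. c, 1
12. a, 1
13. not Dia not (b implies (not c or not a)), 2
14. a, 2
15. b implies (not c or not a), 0
16. b implies (not c or not a), 1
17. b implies (not c or not a), 2
18. not c or not a, 0
19. not c or not a, 1
20. not c or not a, 2
21. not c, 0
22. not a, 1
Accessibility: 0R0, 0R1, 0R2, 1R0, 1R1, 1R2, 2R0, 2R1, 2R2
Branch closes: a and not a both at 1.
Every branch closes (one shown): valid in S5.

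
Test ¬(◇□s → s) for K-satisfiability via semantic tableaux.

Yes, satisfiable

1. ¬(◇□s → s), u
2. ◇□s, u
3. ¬s, u
4. □s, v
Accessibility: uRv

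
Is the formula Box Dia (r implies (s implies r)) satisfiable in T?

Satisfiable

1. Box Dia (r implies (s implies r)), w0
2. Dia (r implies (s implies r)), w0   [Box-rule on 1 via w0Rw0]
3. r implies (s implies r), w1   [Dia-rule on 2: fresh world w1, w0Rw1]
4. Dia (r implies (s implies r)), w1   [Box-rule on 1 via w0Rw1]
5. s implies r, w1   [implies-rule on 3 (branches; this branch)]
6. r, w1   [implies-rule on 5 (branches; this branch)]
7. r implies (s implies r), w2   [Dia-rule on 4: fresh world w2, w1Rw2]
8. s implies r, w2   [implies-rule on 7 (branches; this branch)]
9. r, w2   [implies-rule on 8 (branches; this branch)]
Accessibility: w0Rw0, w0Rw1, w1Rw1, w1Rw2, w2Rw2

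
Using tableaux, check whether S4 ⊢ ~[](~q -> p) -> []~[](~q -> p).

No, not valid

Tableau for the negation ~(~[](~q -> p) -> []~[](~q -> p)):
1. ~(~[](~q -> p) -> []~[](~q -> p)), u
2. ~[](~q -> p), u
3. ~[]~[](~q -> p), u
4. ~(~q -> p), v
5. ~q, v
6. ~p, v
7. [](~q -> p), w
8. ~q -> p, w
9. p, w
Accessibility: uRu, uRv, uRw, vRv, wRw
The negation has an open branch (countermodel exists).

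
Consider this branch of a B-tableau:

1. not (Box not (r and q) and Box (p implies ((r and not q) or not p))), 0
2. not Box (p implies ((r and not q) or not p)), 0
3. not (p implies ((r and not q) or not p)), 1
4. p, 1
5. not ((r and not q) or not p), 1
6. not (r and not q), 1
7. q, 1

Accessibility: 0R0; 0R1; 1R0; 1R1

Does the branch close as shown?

There is no literal clash: for every atom and world, at most one sign appears.

Not closed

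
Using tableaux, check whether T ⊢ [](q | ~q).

Tableau for the negation ~[](q | ~q):
1. ~[](q | ~q), u
2. ~(q | ~q), v
3. ~q, v
4. q, v
Accessibility: uRu, uRv, vRv
Branch closes: q and ~q both at v.
Every branch of the negation's tableau closes; the branch above is one of them.

Valid in T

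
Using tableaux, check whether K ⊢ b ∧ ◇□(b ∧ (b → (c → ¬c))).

Tableau for the negation ¬(b ∧ ◇□(b ∧ (b → (c → ¬c)))):
1. ¬(b ∧ ◇□(b ∧ (b → (c → ¬c)))), 0
2. ¬◇□(b ∧ (b → (c → ¬c))), 0   [¬∧-rule on 1 (branches; this branch)]
The negation has an open branch (countermodel exists).

Not valid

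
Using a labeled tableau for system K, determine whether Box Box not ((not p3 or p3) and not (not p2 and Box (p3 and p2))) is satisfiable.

Satisfiable (open branch found)

1. Box Box not ((not p3 or p3) and not (not p2 and Box (p3 and p2))), w0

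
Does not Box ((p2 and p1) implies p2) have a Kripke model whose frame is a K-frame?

1. not Box ((p2 and p1) implies p2), u
2. not ((p2 and p1) implies p2), v
3. p2 and p1, v
4. not p2, v
5. p2, v
6. p1, v
Accessibility: uRv
Branch closes: p2 and not p2 both at v.
Every branch closes; the branch above is one of them.

Unsatisfiable (every branch closes)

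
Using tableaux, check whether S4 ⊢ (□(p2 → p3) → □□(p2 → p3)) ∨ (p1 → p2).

Tableau for the negation ¬((□(p2 → p3) → □□(p2 → p3)) ∨ (p1 → p2)):
1. ¬((□(p2 → p3) → □□(p2 → p3)) ∨ (p1 → p2)), u
2. ¬(□(p2 → p3) → □□(p2 → p3)), u
3. ¬(p1 → p2), u
4. □(p2 → p3), u
5. ¬□□(p2 → p3), u
6. p1, u
7. ¬p2, u
8. p2 → p3, u
9. p3, u
10. ¬□(p2 → p3), v
11. p2 → p3, v
12. p3, v
13. ¬(p2 → p3), w
14. p2, w
15. ¬p3, w
16. p2 → p3, w
17. p3, w
Accessibility: uRu, uRv, uRw, vRv, vRw, wRw
Branch closes: p3 and ¬p3 both at w.
All branches of the negation close; one closing branch shown above.

Valid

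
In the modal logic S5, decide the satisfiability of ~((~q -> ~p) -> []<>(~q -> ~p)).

1. ~((~q -> ~p) -> []<>(~q -> ~p)), 0
2. ~q -> ~p, 0   [~->-rule on 1]
3. ~[]<>(~q -> ~p), 0   [~->-rule on 1]
4. ~p, 0   [->-rule on 2 (branches; this branch)]
5. ~<>(~q -> ~p), 1   [~[]-rule on 3: fresh world 1, 0R1]
6. ~(~q -> ~p), 0   [~<>-rule on 5 via 1R0]
7. ~q, 0   [~->-rule on 6]
8. p, 0   [~->-rule on 6]
Accessibility: 0R0, 0R1, 1R0, 1R1
Branch closes: p and ~p both at 0.
All branches of the tableau close; one closing branch shown above.

Unsatisfiable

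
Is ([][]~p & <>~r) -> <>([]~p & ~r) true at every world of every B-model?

Tableau for the negation ~(([][]~p & <>~r) -> <>([]~p & ~r)):
1. ~(([][]~p & <>~r) -> <>([]~p & ~r)), w0
2. [][]~p & <>~r, w0   [~->-rule on 1]
3. ~<>([]~p & ~r), w0   [~->-rule on 1]
4. [][]~p, w0   [&-rule on 2]
5. <>~r, w0   [&-rule on 2]
6. ~([]~p & ~r), w0   [~<>-rule on 3 via w0Rw0]
7. []~p, w0   [[]-rule on 4 via w0Rw0]
8. ~p, w0   [[]-rule on 7 via w0Rw0]
9. ~[]~p, w0   [~&-rule on 6 (branches; this branch)]
10. ~r, w1   [<>-rule on 5: fresh world w1, w0Rw1]
11. ~([]~p & ~r), w1   [~<>-rule on 3 via w0Rw1]
12. []~p, w1   [[]-rule on 4 via w0Rw1]
13. ~p, w1   [[]-rule on 7 via w0Rw1]
14. ~[]~p, w1   [~&-rule on 11 (branches; this branch)]
15. p, w2   [~[]-rule on 9: fresh world w2, w0Rw2]
16. ~([]~p & ~r), w2   [~<>-rule on 3 via w0Rw2]
17. []~p, w2   [[]-rule on 4 via w0Rw2]
18. ~p, w2   [[]-rule on 7 via w0Rw2]
Accessibility: w0Rw0, w0Rw1, w0Rw2, w1Rw0, w1Rw1, w2Rw0, w2Rw2
Branch closes: p and ~p both at w2.
All branches of the negation close; one closing branch shown above.

Yes, valid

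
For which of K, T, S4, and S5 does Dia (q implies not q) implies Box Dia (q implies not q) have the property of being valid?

S5

S5-tableau for the negation not (Dia (q implies not q) implies Box Dia (q implies not q)):
1. not (Dia (q implies not q) implies Box Dia (q implies not q)), 0
2. Dia (q implies not q), 0   [neg-implies-rule on 1]
3. not Box Dia (q implies not q), 0   [neg-implies-rule on 1]
4. q implies not q, 1   [Dia-rule on 2: fresh world 1, 0R1]
5. not q, 1   [implies-rule on 4 (branches; this branch)]
6. not Dia (q implies not q), 2   [neg-Box-rule on 3: fresh world 2, 0R2]
7. not (q implies not q), 0   [neg-Dia-rule on 6 via 2R0]
8. q, 0   [neg-implies-rule on 7]
9. not (q implies not q), 1   [neg-Dia-rule on 6 via 2R1]
10. q, 1   [neg-implies-rule on 9]
Accessibility: 0R0, 0R1, 0R2, 1R0, 1R1, 1R2, 2R0, 2R1, 2R2
Branch closes: q and not q both at 1.
Every branch closes (one shown): valid in S5.
S4-tableau for the negation not (Dia (q implies not q) implies Box Dia (q implies not q)):
1. not (Dia (q implies not q) implies Box Dia (q implies not q)), 0
2. Dia (q implies not q), 0   [neg-implies-rule on 1]
3. not Box Dia (q implies not q), 0   [neg-implies-rule on 1]
4. q implies not q, 1   [Dia-rule on 2: fresh world 1, 0R1]
5. not q, 1   [implies-rule on 4 (branches; this branch)]
6. not Dia (q implies not q), 2   [neg-Box-rule on 3: fresh world 2, 0R2]
7. not (q implies not q), 2   [neg-Dia-rule on 6 via 2R2]
8. q, 2   [neg-implies-rule on 7]
Accessibility: 0R0, 0R1, 0R2, 1R1, 2R2
Complete open branch: countermodel on an S4-frame, so not valid in S4, nor in K, T (the same frame is also a K-frame and a T-frame).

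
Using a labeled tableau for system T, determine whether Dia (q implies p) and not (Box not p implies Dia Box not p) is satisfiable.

Unsatisfiable (every branch closes)

1. Dia (q implies p) and not (Box not p implies Dia Box not p), w0
2. Dia (q implies p), w0
3. not (Box not p implies Dia Box not p), w0
4. Box not p, w0
5. not Dia Box not p, w0
6. not p, w0
7. not Box not p, w0
8. q implies p, w1
9. not p, w1
10. not Box not p, w1
11. not q, w1
12. p, w2
13. not p, w2
Accessibility: w0Rw0, w0Rw1, w0Rw2, w1Rw1, w2Rw2
Branch closes: p and not p both at w2.
All branches of the tableau close; one closing branch shown above.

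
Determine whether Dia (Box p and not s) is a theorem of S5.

No, not valid

Tableau for the negation not Dia (Box p and not s):
1. not Dia (Box p and not s), u
2. not (Box p and not s), u
3. s, u
Accessibility: uRu
The negation has an open branch (countermodel exists).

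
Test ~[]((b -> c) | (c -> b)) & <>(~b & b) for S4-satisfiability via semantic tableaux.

1. ~[]((b -> c) | (c -> b)) & <>(~b & b), u
2. ~[]((b -> c) | (c -> b)), u
3. <>(~b & b), u
4. ~((b -> c) | (c -> b)), v
5. ~(b -> c), v
6. ~(c -> b), v
7. b, v
8. ~c, v
9. c, v
10. ~b, v
Accessibility: uRu, uRv, vRv
Branch closes: c and ~c both at v.
(One branch shown.) All branches close.

Unsatisfiable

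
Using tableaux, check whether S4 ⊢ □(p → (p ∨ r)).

Valid

Tableau for the negation ¬□(p → (p ∨ r)):
1. ¬□(p → (p ∨ r)), w0
2. ¬(p → (p ∨ r)), w1
3. p, w1
4. ¬(p ∨ r), w1
5. ¬p, w1
6. ¬r, w1
Accessibility: w0Rw0, w0Rw1, w1Rw1
Branch closes: p and ¬p both at w1.
All branches of the negation close; one closing branch shown above.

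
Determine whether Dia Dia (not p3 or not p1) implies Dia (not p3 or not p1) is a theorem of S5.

Yes, valid

Tableau for the negation not (Dia Dia (not p3 or not p1) implies Dia (not p3 or not p1)):
1. not (Dia Dia (not p3 or not p1) implies Dia (not p3 or not p1)), w0
2. Dia Dia (not p3 or not p1), w0
3. not Dia (not p3 or not p1), w0
4. not (not p3 or not p1), w0
5. p3, w0
6. p1, w0
7. Dia (not p3 or not p1), w1
8. not (not p3 or not p1), w1
9. p3, w1
10. p1, w1
11. not p3 or not p1, w2
12. not (not p3 or not p1), w2
13. p3, w2
14. p1, w2
15. not p1, w2
Accessibility: w0Rw0, w0Rw1, w0Rw2, w1Rw0, w1Rw1, w1Rw2, w2Rw0, w2Rw1, w2Rw2
Branch closes: p1 and not p1 both at w2.
Every branch of the negation's tableau closes; the branch above is one of them.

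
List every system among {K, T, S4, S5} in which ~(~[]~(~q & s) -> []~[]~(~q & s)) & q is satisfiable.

K, T, S4

S4-tableau for the formula:
1. ~(~[]~(~q & s) -> []~[]~(~q & s)) & q, u
2. ~(~[]~(~q & s) -> []~[]~(~q & s)), u
3. q, u
4. ~[]~(~q & s), u
5. ~[]~[]~(~q & s), u
6. ~q & s, v
7. ~q, v
8. s, v
9. []~(~q & s), w
10. ~(~q & s), w
11. ~s, w
Accessibility: uRu, uRv, uRw, vRv, wRw
Complete open branch: satisfiable in S4, hence also in K, T (this S4-model is also a K-model and a T-model).
S5-tableau for the formula:
1. ~(~[]~(~q & s) -> []~[]~(~q & s)) & q, u
2. ~(~[]~(~q & s) -> []~[]~(~q & s)), u
3. q, u
4. ~[]~(~q & s), u
5. ~[]~[]~(~q & s), u
6. ~q & s, v
7. ~q, v
8. s, v
9. []~(~q & s), w
10. ~(~q & s), u
11. ~(~q & s), v
12. ~(~q & s), w
13. ~s, u
14. ~s, v
Accessibility: uRu, uRv, uRw, vRu, vRv, vRw, wRu, wRv, wRw
Branch closes: s and ~s both at v.
Every branch closes (one shown): unsatisfiable in S5.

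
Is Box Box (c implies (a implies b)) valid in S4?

No, not valid

Tableau for the negation not Box Box (c implies (a implies b)):
1. not Box Box (c implies (a implies b)), 0
2. not Box (c implies (a implies b)), 1   [neg-Box-rule on 1: fresh world 1, 0R1]
3. not (c implies (a implies b)), 2   [neg-Box-rule on 2: fresh world 2, 1R2]
4. c, 2   [neg-implies-rule on 3]
5. not (a implies b), 2   [neg-implies-rule on 3]
6. a, 2   [neg-implies-rule on 5]
7. not b, 2   [neg-implies-rule on 5]
Accessibility: 0R0, 0R1, 0R2, 1R1, 1R2, 2R2
The negation has an open branch (countermodel exists).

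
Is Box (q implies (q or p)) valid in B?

Yes, valid

Tableau for the negation not Box (q implies (q or p)):
1. not Box (q implies (q or p)), w0
2. not (q implies (q or p)), w1
3. q, w1
4. not (q or p), w1
5. not q, w1
6. not p, w1
Accessibility: w0Rw0, w0Rw1, w1Rw0, w1Rw1
Branch closes: q and not q both at w1.
All branches of the negation close; one closing branch shown above.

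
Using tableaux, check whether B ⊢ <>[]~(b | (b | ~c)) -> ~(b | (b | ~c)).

Tableau for the negation ~(<>[]~(b | (b | ~c)) -> ~(b | (b | ~c))):
1. ~(<>[]~(b | (b | ~c)) -> ~(b | (b | ~c))), w0
2. <>[]~(b | (b | ~c)), w0   [~->-rule on 1]
3. b | (b | ~c), w0   [~->-rule on 1]
4. b | ~c, w0   [|-rule on 3 (branches; this branch)]
5. ~c, w0   [|-rule on 4 (branches; this branch)]
6. []~(b | (b | ~c)), w1   [<>-rule on 2: fresh world w1, w0Rw1]
7. ~(b | (b | ~c)), w0   [[]-rule on 6 via w1Rw0]
8. ~b, w0   [~|-rule on 7]
9. ~(b | ~c), w0   [~|-rule on 7]
10. c, w0   [~|-rule on 9]
Accessibility: w0Rw0, w0Rw1, w1Rw0, w1Rw1
Branch closes: c and ~c both at w0.
Every branch of the negation's tableau closes; the branch above is one of them.

Yes, valid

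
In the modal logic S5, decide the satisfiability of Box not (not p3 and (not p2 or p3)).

Satisfiable

1. Box not (not p3 and (not p2 or p3)), 0
2. not (not p3 and (not p2 or p3)), 0
3. not (not p2 or p3), 0
4. p2, 0
5. not p3, 0
Accessibility: 0R0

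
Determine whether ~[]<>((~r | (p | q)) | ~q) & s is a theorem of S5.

Invalid (countermodel exists)

Tableau for the negation ~(~[]<>((~r | (p | q)) | ~q) & s):
1. ~(~[]<>((~r | (p | q)) | ~q) & s), 0
2. ~s, 0
Accessibility: 0R0
The negation has an open branch (countermodel exists).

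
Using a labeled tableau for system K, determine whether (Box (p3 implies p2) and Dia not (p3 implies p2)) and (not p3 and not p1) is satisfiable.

1. (Box (p3 implies p2) and Dia not (p3 implies p2)) and (not p3 and not p1), w0
2. Box (p3 implies p2) and Dia not (p3 implies p2), w0
3. not p3 and not p1, w0
4. Box (p3 implies p2), w0
5. Dia not (p3 implies p2), w0
6. not p3, w0
7. not p1, w0
8. not (p3 implies p2), w1
9. p3, w1
10. not p2, w1
11. p3 implies p2, w1
12. p2, w1
Accessibility: w0Rw1
Branch closes: p2 and not p2 both at w1.
(One branch shown.) All branches close.

No, unsatisfiable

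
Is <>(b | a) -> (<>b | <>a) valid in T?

Tableau for the negation ~(<>(b | a) -> (<>b | <>a)):
1. ~(<>(b | a) -> (<>b | <>a)), w0
2. <>(b | a), w0
3. ~(<>b | <>a), w0
4. ~<>b, w0
5. ~<>a, w0
6. ~b, w0
7. ~a, w0
8. b | a, w1
9. ~b, w1
10. ~a, w1
11. a, w1
Accessibility: w0Rw0, w0Rw1, w1Rw1
Branch closes: a and ~a both at w1.
All branches of the negation close; one closing branch shown above.

Valid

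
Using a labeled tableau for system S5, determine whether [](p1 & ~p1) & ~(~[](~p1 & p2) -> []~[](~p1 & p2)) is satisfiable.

1. [](p1 & ~p1) & ~(~[](~p1 & p2) -> []~[](~p1 & p2)), 0
2. [](p1 & ~p1), 0
3. ~(~[](~p1 & p2) -> []~[](~p1 & p2)), 0
4. ~[](~p1 & p2), 0
5. ~[]~[](~p1 & p2), 0
6. p1 & ~p1, 0
7. p1, 0
8. ~p1, 0
Accessibility: 0R0
Branch closes: p1 and ~p1 both at 0.
All branches of the tableau close; one closing branch shown above.

No, unsatisfiable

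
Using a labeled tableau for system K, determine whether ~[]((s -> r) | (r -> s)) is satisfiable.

Unsatisfiable

1. ~[]((s -> r) | (r -> s)), w0
2. ~((s -> r) | (r -> s)), w1
3. ~(s -> r), w1
4. ~(r -> s), w1
5. s, w1
6. ~r, w1
7. r, w1
8. ~s, w1
Accessibility: w0Rw1
Branch closes: r and ~r both at w1.
Every branch closes; the branch above is one of them.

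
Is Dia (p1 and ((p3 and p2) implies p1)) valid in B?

No, not valid

Tableau for the negation not Dia (p1 and ((p3 and p2) implies p1)):
1. not Dia (p1 and ((p3 and p2) implies p1)), 0
2. not (p1 and ((p3 and p2) implies p1)), 0   [neg-Dia-rule on 1 via 0R0]
3. not ((p3 and p2) implies p1), 0   [neg-and-rule on 2 (branches; this branch)]
4. p3 and p2, 0   [neg-implies-rule on 3]
5. not p1, 0   [neg-implies-rule on 3]
6. p3, 0   [and-rule on 4]
7. p2, 0   [and-rule on 4]
Accessibility: 0R0
The negation has an open branch (countermodel exists).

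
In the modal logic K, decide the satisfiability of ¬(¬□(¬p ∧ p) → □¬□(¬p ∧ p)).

Satisfiable

1. ¬(¬□(¬p ∧ p) → □¬□(¬p ∧ p)), 0
2. ¬□(¬p ∧ p), 0
3. ¬□¬□(¬p ∧ p), 0
4. ¬(¬p ∧ p), 1
5. ¬p, 1
6. □(¬p ∧ p), 2
Accessibility: 0R1, 0R2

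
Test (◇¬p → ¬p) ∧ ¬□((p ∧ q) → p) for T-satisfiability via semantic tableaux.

1. (◇¬p → ¬p) ∧ ¬□((p ∧ q) → p), 0
2. ◇¬p → ¬p, 0   [∧-rule on 1]
3. ¬□((p ∧ q) → p), 0   [∧-rule on 1]
4. ¬◇¬p, 0   [→-rule on 2 (branches; this branch)]
5. p, 0   [¬◇-rule on 4 via 0R0]
6. ¬((p ∧ q) → p), 1   [¬□-rule on 3: fresh world 1, 0R1]
7. p ∧ q, 1   [¬→-rule on 6]
8. ¬p, 1   [¬→-rule on 6]
9. p, 1   [∧-rule on 7]
10. q, 1   [∧-rule on 7]
Accessibility: 0R0, 0R1, 1R1
Branch closes: p and ¬p both at 1.
Every branch closes; the branch above is one of them.

Unsatisfiable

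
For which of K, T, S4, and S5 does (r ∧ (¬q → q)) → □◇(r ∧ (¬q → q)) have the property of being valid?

S4-tableau for the negation ¬((r ∧ (¬q → q)) → □◇(r ∧ (¬q → q))):
1. ¬((r ∧ (¬q → q)) → □◇(r ∧ (¬q → q))), 0
2. r ∧ (¬q → q), 0   [¬→-rule on 1]
3. ¬□◇(r ∧ (¬q → q)), 0   [¬→-rule on 1]
4. r, 0   [∧-rule on 2]
5. ¬q → q, 0   [∧-rule on 2]
6. q, 0   [→-rule on 5 (branches; this branch)]
7. ¬◇(r ∧ (¬q → q)), 1   [¬□-rule on 3: fresh world 1, 0R1]
8. ¬(r ∧ (¬q → q)), 1   [¬◇-rule on 7 via 1R1]
9. ¬(¬q → q), 1   [¬∧-rule on 8 (branches; this branch)]
10. ¬q, 1   [¬→-rule on 9]
Accessibility: 0R0, 0R1, 1R1
Complete open branch: countermodel on an S4-frame, so not valid in S4, nor in K, T (the same frame is also a K-frame and a T-frame).
S5-tableau for the negation ¬((r ∧ (¬q → q)) → □◇(r ∧ (¬q → q))):
1. ¬((r ∧ (¬q → q)) → □◇(r ∧ (¬q → q))), 0
2. r ∧ (¬q → q), 0   [¬→-rule on 1]
3. ¬□◇(r ∧ (¬q → q)), 0   [¬→-rule on 1]
4. r, 0   [∧-rule on 2]
5. ¬q → q, 0   [∧-rule on 2]
6. q, 0   [→-rule on 5 (branches; this branch)]
7. ¬◇(r ∧ (¬q → q)), 1   [¬□-rule on 3: fresh world 1, 0R1]
8. ¬(r ∧ (¬q → q)), 0   [¬◇-rule on 7 via 1R0]
9. ¬(r ∧ (¬q → q)), 1   [¬◇-rule on 7 via 1R1]
10. ¬(¬q → q), 0   [¬∧-rule on 8 (branches; this branch)]
11. ¬q, 0   [¬→-rule on 10]
Accessibility: 0R0, 0R1, 1R0, 1R1
Branch closes: q and ¬q both at 0.
Every branch closes (one shown): valid in S5.

S5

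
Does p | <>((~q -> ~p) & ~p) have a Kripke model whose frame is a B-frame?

1. p | <>((~q -> ~p) & ~p), 0
2. <>((~q -> ~p) & ~p), 0   [|-rule on 1 (branches; this branch)]
3. (~q -> ~p) & ~p, 1   [<>-rule on 2: fresh world 1, 0R1]
4. ~q -> ~p, 1   [&-rule on 3]
5. ~p, 1   [&-rule on 3]
Accessibility: 0R0, 0R1, 1R0, 1R1

Yes, satisfiable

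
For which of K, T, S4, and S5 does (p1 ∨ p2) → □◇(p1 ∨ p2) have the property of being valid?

S5-tableau for the negation ¬((p1 ∨ p2) → □◇(p1 ∨ p2)):
1. ¬((p1 ∨ p2) → □◇(p1 ∨ p2)), u
2. p1 ∨ p2, u   [¬→-rule on 1]
3. ¬□◇(p1 ∨ p2), u   [¬→-rule on 1]
4. p2, u   [∨-rule on 2 (branches; this branch)]
5. ¬◇(p1 ∨ p2), v   [¬□-rule on 3: fresh world v, uRv]
6. ¬(p1 ∨ p2), u   [¬◇-rule on 5 via vRu]
7. ¬p1, u   [¬∨-rule on 6]
8. ¬p2, u   [¬∨-rule on 6]
Accessibility: uRu, uRv, vRu, vRv
Branch closes: p2 and ¬p2 both at u.
Every branch closes (one shown): valid in S5.
S4-tableau for the negation ¬((p1 ∨ p2) → □◇(p1 ∨ p2)):
1. ¬((p1 ∨ p2) → □◇(p1 ∨ p2)), u
2. p1 ∨ p2, u   [¬→-rule on 1]
3. ¬□◇(p1 ∨ p2), u   [¬→-rule on 1]
4. p2, u   [∨-rule on 2 (branches; this branch)]
5. ¬◇(p1 ∨ p2), v   [¬□-rule on 3: fresh world v, uRv]
6. ¬(p1 ∨ p2), v   [¬◇-rule on 5 via vRv]
7. ¬p1, v   [¬∨-rule on 6]
8. ¬p2, v   [¬∨-rule on 6]
Accessibility: uRu, uRv, vRv
Complete open branch: countermodel on an S4-frame, so not valid in S4, nor in K, T (the same frame is also a K-frame and a T-frame).

S5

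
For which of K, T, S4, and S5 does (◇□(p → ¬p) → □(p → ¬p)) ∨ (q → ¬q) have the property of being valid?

S5

S5-tableau for the negation ¬((◇□(p → ¬p) → □(p → ¬p)) ∨ (q → ¬q)):
1. ¬((◇□(p → ¬p) → □(p → ¬p)) ∨ (q → ¬q)), 0
2. ¬(◇□(p → ¬p) → □(p → ¬p)), 0
3. ¬(q → ¬q), 0
4. ◇□(p → ¬p), 0
5. ¬□(p → ¬p), 0
6. q, 0
7. □(p → ¬p), 1
8. p → ¬p, 0
9. p → ¬p, 1
10. ¬p, 0
11. ¬p, 1
12. ¬(p → ¬p), 2
13. p, 2
14. p → ¬p, 2
15. ¬p, 2
Accessibility: 0R0, 0R1, 0R2, 1R0, 1R1, 1R2, 2R0, 2R1, 2R2
Branch closes: p and ¬p both at 2.
Every branch closes (one shown): valid in S5.
S4-tableau for the negation ¬((◇□(p → ¬p) → □(p → ¬p)) ∨ (q → ¬q)):
1. ¬((◇□(p → ¬p) → □(p → ¬p)) ∨ (q → ¬q)), 0
2. ¬(◇□(p → ¬p) → □(p → ¬p)), 0
3. ¬(q → ¬q), 0
4. ◇□(p → ¬p), 0
5. ¬□(p → ¬p), 0
6. q, 0
7. □(p → ¬p), 1
8. p → ¬p, 1
9. ¬p, 1
10. ¬(p → ¬p), 2
11. p, 2
Accessibility: 0R0, 0R1, 0R2, 1R1, 2R2
Complete open branch: countermodel on an S4-frame, so not valid in S4, nor in K, T (the same frame is also a K-frame and a T-frame).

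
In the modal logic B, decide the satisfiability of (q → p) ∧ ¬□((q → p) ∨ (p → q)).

1. (q → p) ∧ ¬□((q → p) ∨ (p → q)), w0
2. q → p, w0
3. ¬□((q → p) ∨ (p → q)), w0
4. p, w0
5. ¬((q → p) ∨ (p → q)), w1
6. ¬(q → p), w1
7. ¬(p → q), w1
8. q, w1
9. ¬p, w1
10. p, w1
11. ¬q, w1
Accessibility: w0Rw0, w0Rw1, w1Rw0, w1Rw1
Branch closes: p and ¬p both at w1.
(One branch shown.) All branches close.

Unsatisfiable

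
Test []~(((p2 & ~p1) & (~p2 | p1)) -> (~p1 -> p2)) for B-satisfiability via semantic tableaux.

1. []~(((p2 & ~p1) & (~p2 | p1)) -> (~p1 -> p2)), u
2. ~(((p2 & ~p1) & (~p2 | p1)) -> (~p1 -> p2)), u
3. (p2 & ~p1) & (~p2 | p1), u
4. ~(~p1 -> p2), u
5. p2 & ~p1, u
6. ~p2 | p1, u
7. ~p1, u
8. ~p2, u
9. p2, u
Accessibility: uRu
Branch closes: p2 and ~p2 both at u.
(One branch shown.) All branches close.

Unsatisfiable (every branch closes)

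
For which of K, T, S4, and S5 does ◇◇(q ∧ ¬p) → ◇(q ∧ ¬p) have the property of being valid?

T-tableau for the negation ¬(◇◇(q ∧ ¬p) → ◇(q ∧ ¬p)):
1. ¬(◇◇(q ∧ ¬p) → ◇(q ∧ ¬p)), w0
2. ◇◇(q ∧ ¬p), w0
3. ¬◇(q ∧ ¬p), w0
4. ¬(q ∧ ¬p), w0
5. p, w0
6. ◇(q ∧ ¬p), w1
7. ¬(q ∧ ¬p), w1
8. p, w1
9. q ∧ ¬p, w2
10. q, w2
11. ¬p, w2
Accessibility: w0Rw0, w0Rw1, w1Rw1, w1Rw2, w2Rw2
Complete open branch: countermodel on a T-frame, so not valid in T, nor in K (the same frame is also a K-frame).
S4-tableau for the negation ¬(◇◇(q ∧ ¬p) → ◇(q ∧ ¬p)):
1. ¬(◇◇(q ∧ ¬p) → ◇(q ∧ ¬p)), w0
2. ◇◇(q ∧ ¬p), w0
3. ¬◇(q ∧ ¬p), w0
4. ¬(q ∧ ¬p), w0
5. p, w0
6. ◇(q ∧ ¬p), w1
7. ¬(q ∧ ¬p), w1
8. p, w1
9. q ∧ ¬p, w2
10. q, w2
11. ¬p, w2
12. ¬(q ∧ ¬p), w2
13. p, w2
Accessibility: w0Rw0, w0Rw1, w0Rw2, w1Rw1, w1Rw2, w2Rw2
Branch closes: p and ¬p both at w2.
Every branch closes (one shown): valid in S4, hence also in S5 (every theorem of S4 is a theorem of S5).

S4, S5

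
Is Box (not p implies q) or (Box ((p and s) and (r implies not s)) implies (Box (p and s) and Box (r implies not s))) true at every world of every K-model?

Tableau for the negation not (Box (not p implies q) or (Box ((p and s) and (r implies not s)) implies (Box (p and s) and Box (r implies not s)))):
1. not (Box (not p implies q) or (Box ((p and s) and (r implies not s)) implies (Box (p and s) and Box (r implies not s)))), w0
2. not Box (not p implies q), w0
3. not (Box ((p and s) and (r implies not s)) implies (Box (p and s) and Box (r implies not s))), w0
4. Box ((p and s) and (r implies not s)), w0
5. not (Box (p and s) and Box (r implies not s)), w0
6. not Box (r implies not s), w0
7. not (not p implies q), w1
8. not p, w1
9. not q, w1
10. (p and s) and (r implies not s), w1
11. p and s, w1
12. r implies not s, w1
13. p, w1
14. s, w1
Accessibility: w0Rw1
Branch closes: p and not p both at w1.
All branches of the negation close; one closing branch shown above.

Valid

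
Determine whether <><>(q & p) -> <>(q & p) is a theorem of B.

Invalid (countermodel exists)

Tableau for the negation ~(<><>(q & p) -> <>(q & p)):
1. ~(<><>(q & p) -> <>(q & p)), 0
2. <><>(q & p), 0
3. ~<>(q & p), 0
4. ~(q & p), 0
5. ~p, 0
6. <>(q & p), 1
7. ~(q & p), 1
8. ~p, 1
9. q & p, 2
10. q, 2
11. p, 2
Accessibility: 0R0, 0R1, 1R0, 1R1, 1R2, 2R1, 2R2
The negation has an open branch (countermodel exists).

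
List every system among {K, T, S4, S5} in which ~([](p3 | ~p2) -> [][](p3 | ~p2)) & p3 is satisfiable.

S4-tableau for the formula:
1. ~([](p3 | ~p2) -> [][](p3 | ~p2)) & p3, 0
2. ~([](p3 | ~p2) -> [][](p3 | ~p2)), 0   [&-rule on 1]
3. p3, 0   [&-rule on 1]
4. [](p3 | ~p2), 0   [~->-rule on 2]
5. ~[][](p3 | ~p2), 0   [~->-rule on 2]
6. p3 | ~p2, 0   [[]-rule on 4 via 0R0]
7. ~p2, 0   [|-rule on 6 (branches; this branch)]
8. ~[](p3 | ~p2), 1   [~[]-rule on 5: fresh world 1, 0R1]
9. p3 | ~p2, 1   [[]-rule on 4 via 0R1]
10. ~p2, 1   [|-rule on 9 (branches; this branch)]
11. ~(p3 | ~p2), 2   [~[]-rule on 8: fresh world 2, 1R2]
12. ~p3, 2   [~|-rule on 11]
13. p2, 2   [~|-rule on 11]
14. p3 | ~p2, 2   [[]-rule on 4 via 0R2]
15. ~p2, 2   [|-rule on 14 (branches; this branch)]
Accessibility: 0R0, 0R1, 0R2, 1R1, 1R2, 2R2
Branch closes: p2 and ~p2 both at 2.
Every branch closes (one shown): unsatisfiable in S4, hence also in S5 (every S5-frame is an S4-frame).
T-tableau for the formula:
1. ~([](p3 | ~p2) -> [][](p3 | ~p2)) & p3, 0
2. ~([](p3 | ~p2) -> [][](p3 | ~p2)), 0   [&-rule on 1]
3. p3, 0   [&-rule on 1]
4. [](p3 | ~p2), 0   [~->-rule on 2]
5. ~[][](p3 | ~p2), 0   [~->-rule on 2]
6. p3 | ~p2, 0   [[]-rule on 4 via 0R0]
7. ~p2, 0   [|-rule on 6 (branches; this branch)]
8. ~[](p3 | ~p2), 1   [~[]-rule on 5: fresh world 1, 0R1]
9. p3 | ~p2, 1   [[]-rule on 4 via 0R1]
10. ~p2, 1   [|-rule on 9 (branches; this branch)]
11. ~(p3 | ~p2), 2   [~[]-rule on 8: fresh world 2, 1R2]
12. ~p3, 2   [~|-rule on 11]
13. p2, 2   [~|-rule on 11]
Accessibility: 0R0, 0R1, 1R1, 1R2, 2R2
Complete open branch: satisfiable in T, hence also in K (this T-model is also a K-model).

K, T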